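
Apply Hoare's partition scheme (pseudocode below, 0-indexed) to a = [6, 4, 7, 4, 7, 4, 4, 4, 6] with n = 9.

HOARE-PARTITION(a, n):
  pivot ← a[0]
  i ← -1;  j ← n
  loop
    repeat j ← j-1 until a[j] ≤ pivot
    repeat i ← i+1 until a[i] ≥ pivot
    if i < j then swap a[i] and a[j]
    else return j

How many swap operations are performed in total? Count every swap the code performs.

pivot=6
j stops at 8 (6), i stops at 0 (6); swap ⇒ [6, 4, 7, 4, 7, 4, 4, 4, 6]
j stops at 7 (4), i stops at 2 (7); swap ⇒ [6, 4, 4, 4, 7, 4, 4, 7, 6]
j stops at 6 (4), i stops at 4 (7); swap ⇒ [6, 4, 4, 4, 4, 4, 7, 7, 6]
j stops at 5, i stops at 6; i≥j ⇒ return 5. a=[6, 4, 4, 4, 4, 4, 7, 7, 6]

3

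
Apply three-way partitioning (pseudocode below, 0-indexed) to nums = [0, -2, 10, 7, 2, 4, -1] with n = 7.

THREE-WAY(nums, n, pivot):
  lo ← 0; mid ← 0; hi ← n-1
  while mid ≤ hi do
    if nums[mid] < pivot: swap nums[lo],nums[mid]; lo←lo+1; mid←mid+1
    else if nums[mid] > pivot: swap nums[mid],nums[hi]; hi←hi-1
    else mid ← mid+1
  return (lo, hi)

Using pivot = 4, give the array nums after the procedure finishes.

[0, -2, -1, 2, 4, 7, 10]

pivot = 4; lo=0, mid=0, hi=6
nums[mid]=0<4: swap nums[0],nums[0]; lo=1,mid=1 → [0, -2, 10, 7, 2, 4, -1]
nums[mid]=-2<4: swap nums[1],nums[1]; lo=2,mid=2 → [0, -2, 10, 7, 2, 4, -1]
nums[mid]=10>4: swap nums[2],nums[6]; hi=5 → [0, -2, -1, 7, 2, 4, 10]
nums[mid]=-1<4: swap nums[2],nums[2]; lo=3,mid=3 → [0, -2, -1, 7, 2, 4, 10]
nums[mid]=7>4: swap nums[3],nums[5]; hi=4 → [0, -2, -1, 4, 2, 7, 10]
nums[mid]=4=4: mid=4
nums[mid]=2<4: swap nums[3],nums[4]; lo=4,mid=5 → [0, -2, -1, 2, 4, 7, 10]
end: lo=4, hi=4; nums = [0, -2, -1, 2, 4, 7, 10]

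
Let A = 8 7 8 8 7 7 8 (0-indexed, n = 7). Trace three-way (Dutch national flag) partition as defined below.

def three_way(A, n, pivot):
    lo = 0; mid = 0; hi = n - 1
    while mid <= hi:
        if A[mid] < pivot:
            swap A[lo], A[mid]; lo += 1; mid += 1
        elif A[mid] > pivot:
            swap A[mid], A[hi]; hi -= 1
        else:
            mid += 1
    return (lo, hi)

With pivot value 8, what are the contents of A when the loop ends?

lo=0 mid=0 hi=6
8=8: mid=1
7<8: swap(0,1), lo=1 mid=2 ⇒ 7 8 8 8 7 7 8
8=8: mid=3
8=8: mid=4
7<8: swap(1,4), lo=2 mid=5 ⇒ 7 7 8 8 8 7 8
7<8: swap(2,5), lo=3 mid=6 ⇒ 7 7 7 8 8 8 8
8=8: mid=7
done. lo=3 hi=6; A=7 7 7 8 8 8 8

7 7 7 8 8 8 8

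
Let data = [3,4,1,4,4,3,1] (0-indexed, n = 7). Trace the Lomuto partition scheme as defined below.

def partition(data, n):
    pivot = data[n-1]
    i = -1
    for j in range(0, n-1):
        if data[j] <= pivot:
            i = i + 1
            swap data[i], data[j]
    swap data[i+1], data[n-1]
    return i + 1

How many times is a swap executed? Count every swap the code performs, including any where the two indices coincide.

2

pivot = data[6] = 1; i = -1
j=0: data[0]=3 > 1 → no swap
j=1: data[1]=4 > 1 → no swap
j=2: data[2]=1 ≤ 1 → i=0, swap data[0],data[2] → [1,4,3,4,4,3,1]
j=3: data[3]=4 > 1 → no swap
j=4: data[4]=4 > 1 → no swap
j=5: data[5]=3 > 1 → no swap
final swap data[1],data[6] → [1,1,3,4,4,3,4]; return 1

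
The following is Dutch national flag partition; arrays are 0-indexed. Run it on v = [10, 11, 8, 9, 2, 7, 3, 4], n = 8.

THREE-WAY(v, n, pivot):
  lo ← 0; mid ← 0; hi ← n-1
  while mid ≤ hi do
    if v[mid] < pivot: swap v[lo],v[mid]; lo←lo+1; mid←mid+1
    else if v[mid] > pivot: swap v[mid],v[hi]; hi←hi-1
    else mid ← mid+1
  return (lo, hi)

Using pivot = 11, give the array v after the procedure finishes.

pivot = 11; lo=0, mid=0, hi=7
v[mid]=10<11: swap v[0],v[0]; lo=1,mid=1 → [10, 11, 8, 9, 2, 7, 3, 4]
v[mid]=11=11: mid=2
v[mid]=8<11: swap v[1],v[2]; lo=2,mid=3 → [10, 8, 11, 9, 2, 7, 3, 4]
v[mid]=9<11: swap v[2],v[3]; lo=3,mid=4 → [10, 8, 9, 11, 2, 7, 3, 4]
v[mid]=2<11: swap v[3],v[4]; lo=4,mid=5 → [10, 8, 9, 2, 11, 7, 3, 4]
v[mid]=7<11: swap v[4],v[5]; lo=5,mid=6 → [10, 8, 9, 2, 7, 11, 3, 4]
v[mid]=3<11: swap v[5],v[6]; lo=6,mid=7 → [10, 8, 9, 2, 7, 3, 11, 4]
v[mid]=4<11: swap v[6],v[7]; lo=7,mid=8 → [10, 8, 9, 2, 7, 3, 4, 11]
end: lo=7, hi=7; v = [10, 8, 9, 2, 7, 3, 4, 11]

[10, 8, 9, 2, 7, 3, 4, 11]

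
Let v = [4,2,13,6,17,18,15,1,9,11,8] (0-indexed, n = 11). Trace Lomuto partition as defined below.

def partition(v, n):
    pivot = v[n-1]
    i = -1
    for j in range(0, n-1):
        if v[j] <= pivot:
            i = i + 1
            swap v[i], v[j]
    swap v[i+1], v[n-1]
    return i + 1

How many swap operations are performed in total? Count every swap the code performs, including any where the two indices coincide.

5

pivot = v[10] = 8; i = -1
j=0: v[0]=4 ≤ 8 → i=0, swap v[0],v[0] (no change) → [4,2,13,6,17,18,15,1,9,11,8]
j=1: v[1]=2 ≤ 8 → i=1, swap v[1],v[1] (no change) → [4,2,13,6,17,18,15,1,9,11,8]
j=2: v[2]=13 > 8 → no swap
j=3: v[3]=6 ≤ 8 → i=2, swap v[2],v[3] → [4,2,6,13,17,18,15,1,9,11,8]
j=4: v[4]=17 > 8 → no swap
j=5: v[5]=18 > 8 → no swap
j=6: v[6]=15 > 8 → no swap
j=7: v[7]=1 ≤ 8 → i=3, swap v[3],v[7] → [4,2,6,1,17,18,15,13,9,11,8]
j=8: v[8]=9 > 8 → no swap
j=9: v[9]=11 > 8 → no swap
final swap v[4],v[10] → [4,2,6,1,8,18,15,13,9,11,17]; return 4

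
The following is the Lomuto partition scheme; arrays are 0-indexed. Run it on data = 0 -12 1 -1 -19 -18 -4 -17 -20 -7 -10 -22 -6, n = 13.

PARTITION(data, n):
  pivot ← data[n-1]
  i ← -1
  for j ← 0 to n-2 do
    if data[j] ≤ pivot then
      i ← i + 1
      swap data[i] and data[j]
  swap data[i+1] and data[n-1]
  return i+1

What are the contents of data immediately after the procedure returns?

-12 -19 -18 -17 -20 -7 -10 -22 -6 1 -4 -1 0

pivot=-6, i=-1
j=0: 0>-6, skip
j=1: -12≤-6, i=0, swap(0,1) ⇒ -12 0 1 -1 -19 -18 -4 -17 -20 -7 -10 -22 -6
j=2: 1>-6, skip
j=3: -1>-6, skip
j=4: -19≤-6, i=1, swap(1,4) ⇒ -12 -19 1 -1 0 -18 -4 -17 -20 -7 -10 -22 -6
j=5: -18≤-6, i=2, swap(2,5) ⇒ -12 -19 -18 -1 0 1 -4 -17 -20 -7 -10 -22 -6
j=6: -4>-6, skip
j=7: -17≤-6, i=3, swap(3,7) ⇒ -12 -19 -18 -17 0 1 -4 -1 -20 -7 -10 -22 -6
j=8: -20≤-6, i=4, swap(4,8) ⇒ -12 -19 -18 -17 -20 1 -4 -1 0 -7 -10 -22 -6
j=9: -7≤-6, i=5, swap(5,9) ⇒ -12 -19 -18 -17 -20 -7 -4 -1 0 1 -10 -22 -6
j=10: -10≤-6, i=6, swap(6,10) ⇒ -12 -19 -18 -17 -20 -7 -10 -1 0 1 -4 -22 -6
j=11: -22≤-6, i=7, swap(7,11) ⇒ -12 -19 -18 -17 -20 -7 -10 -22 0 1 -4 -1 -6
swap(8,12) ⇒ -12 -19 -18 -17 -20 -7 -10 -22 -6 1 -4 -1 0; return 8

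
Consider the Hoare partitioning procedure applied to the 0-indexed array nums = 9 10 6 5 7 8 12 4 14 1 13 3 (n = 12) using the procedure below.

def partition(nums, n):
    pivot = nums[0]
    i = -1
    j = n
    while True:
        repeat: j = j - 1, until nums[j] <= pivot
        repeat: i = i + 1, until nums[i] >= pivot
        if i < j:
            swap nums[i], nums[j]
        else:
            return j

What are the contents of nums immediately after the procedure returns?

pivot = nums[0] = 9; i = -1, j = 12
j→11 (nums[11]=3≤9), i→0 (nums[0]=9≥9); i<j, swap → 3 10 6 5 7 8 12 4 14 1 13 9
j→9 (nums[9]=1≤9), i→1 (nums[1]=10≥9); i<j, swap → 3 1 6 5 7 8 12 4 14 10 13 9
j→7 (nums[7]=4≤9), i→6 (nums[6]=12≥9); i<j, swap → 3 1 6 5 7 8 4 12 14 10 13 9
j→6, i→7; i≥j, return j=6. nums = 3 1 6 5 7 8 4 12 14 10 13 9

3 1 6 5 7 8 4 12 14 10 13 9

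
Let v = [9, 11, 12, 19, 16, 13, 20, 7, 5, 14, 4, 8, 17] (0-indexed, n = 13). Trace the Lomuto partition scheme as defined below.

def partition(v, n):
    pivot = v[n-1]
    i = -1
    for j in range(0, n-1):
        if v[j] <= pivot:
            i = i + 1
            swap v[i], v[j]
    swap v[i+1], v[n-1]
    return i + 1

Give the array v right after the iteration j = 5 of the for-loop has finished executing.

pivot = v[12] = 17; i = -1
j=0: v[0]=9 ≤ 17 → i=0, swap v[0],v[0] (no change) → [9, 11, 12, 19, 16, 13, 20, 7, 5, 14, 4, 8, 17]
j=1: v[1]=11 ≤ 17 → i=1, swap v[1],v[1] (no change) → [9, 11, 12, 19, 16, 13, 20, 7, 5, 14, 4, 8, 17]
j=2: v[2]=12 ≤ 17 → i=2, swap v[2],v[2] (no change) → [9, 11, 12, 19, 16, 13, 20, 7, 5, 14, 4, 8, 17]
j=3: v[3]=19 > 17 → no swap
j=4: v[4]=16 ≤ 17 → i=3, swap v[3],v[4] → [9, 11, 12, 16, 19, 13, 20, 7, 5, 14, 4, 8, 17]
j=5: v[5]=13 ≤ 17 → i=4, swap v[4],v[5] → [9, 11, 12, 16, 13, 19, 20, 7, 5, 14, 4, 8, 17]
(after j=5) v = [9, 11, 12, 16, 13, 19, 20, 7, 5, 14, 4, 8, 17]

[9, 11, 12, 16, 13, 19, 20, 7, 5, 14, 4, 8, 17]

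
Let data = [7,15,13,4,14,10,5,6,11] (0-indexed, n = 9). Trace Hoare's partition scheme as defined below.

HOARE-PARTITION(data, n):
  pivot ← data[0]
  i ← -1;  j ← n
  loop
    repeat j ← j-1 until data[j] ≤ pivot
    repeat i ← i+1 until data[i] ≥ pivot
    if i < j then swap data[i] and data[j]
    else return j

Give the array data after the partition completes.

pivot = data[0] = 7; i = -1, j = 9
j→7 (data[7]=6≤7), i→0 (data[0]=7≥7); i<j, swap → [6,15,13,4,14,10,5,7,11]
j→6 (data[6]=5≤7), i→1 (data[1]=15≥7); i<j, swap → [6,5,13,4,14,10,15,7,11]
j→3 (data[3]=4≤7), i→2 (data[2]=13≥7); i<j, swap → [6,5,4,13,14,10,15,7,11]
j→2, i→3; i≥j, return j=2. data = [6,5,4,13,14,10,15,7,11]

[6,5,4,13,14,10,15,7,11]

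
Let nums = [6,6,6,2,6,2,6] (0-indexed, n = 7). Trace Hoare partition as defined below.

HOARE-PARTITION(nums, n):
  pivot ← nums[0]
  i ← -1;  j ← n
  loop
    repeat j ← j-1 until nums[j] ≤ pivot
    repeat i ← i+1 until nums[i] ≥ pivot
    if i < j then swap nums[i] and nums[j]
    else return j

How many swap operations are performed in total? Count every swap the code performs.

3

pivot = nums[0] = 6; i = -1, j = 7
j→6 (nums[6]=6≤6), i→0 (nums[0]=6≥6); i<j, swap → [6,6,6,2,6,2,6]
j→5 (nums[5]=2≤6), i→1 (nums[1]=6≥6); i<j, swap → [6,2,6,2,6,6,6]
j→4 (nums[4]=6≤6), i→2 (nums[2]=6≥6); i<j, swap → [6,2,6,2,6,6,6]
j→3, i→4; i≥j, return j=3. nums = [6,2,6,2,6,6,6]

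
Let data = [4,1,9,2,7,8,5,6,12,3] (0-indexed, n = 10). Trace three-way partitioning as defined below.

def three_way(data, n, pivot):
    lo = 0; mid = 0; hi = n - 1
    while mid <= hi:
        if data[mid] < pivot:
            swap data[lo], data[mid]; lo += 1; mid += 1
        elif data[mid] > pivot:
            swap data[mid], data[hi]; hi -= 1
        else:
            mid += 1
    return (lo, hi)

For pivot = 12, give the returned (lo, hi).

lo=0 mid=0 hi=9
4<12: swap(0,0), lo=1 mid=1 ⇒ [4,1,9,2,7,8,5,6,12,3]
1<12: swap(1,1), lo=2 mid=2 ⇒ [4,1,9,2,7,8,5,6,12,3]
9<12: swap(2,2), lo=3 mid=3 ⇒ [4,1,9,2,7,8,5,6,12,3]
2<12: swap(3,3), lo=4 mid=4 ⇒ [4,1,9,2,7,8,5,6,12,3]
7<12: swap(4,4), lo=5 mid=5 ⇒ [4,1,9,2,7,8,5,6,12,3]
8<12: swap(5,5), lo=6 mid=6 ⇒ [4,1,9,2,7,8,5,6,12,3]
5<12: swap(6,6), lo=7 mid=7 ⇒ [4,1,9,2,7,8,5,6,12,3]
6<12: swap(7,7), lo=8 mid=8 ⇒ [4,1,9,2,7,8,5,6,12,3]
12=12: mid=9
3<12: swap(8,9), lo=9 mid=10 ⇒ [4,1,9,2,7,8,5,6,3,12]
done. lo=9 hi=9; data=[4,1,9,2,7,8,5,6,3,12]

(9, 9)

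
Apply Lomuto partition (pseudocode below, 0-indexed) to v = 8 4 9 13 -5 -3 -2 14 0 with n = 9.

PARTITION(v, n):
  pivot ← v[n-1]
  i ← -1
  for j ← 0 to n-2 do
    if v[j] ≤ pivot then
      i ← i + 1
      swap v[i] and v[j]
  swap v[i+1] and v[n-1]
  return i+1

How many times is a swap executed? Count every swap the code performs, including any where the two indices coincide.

pivot = v[8] = 0; i = -1
j=0: v[0]=8 > 0 → no swap
j=1: v[1]=4 > 0 → no swap
j=2: v[2]=9 > 0 → no swap
j=3: v[3]=13 > 0 → no swap
j=4: v[4]=-5 ≤ 0 → i=0, swap v[0],v[4] → -5 4 9 13 8 -3 -2 14 0
j=5: v[5]=-3 ≤ 0 → i=1, swap v[1],v[5] → -5 -3 9 13 8 4 -2 14 0
j=6: v[6]=-2 ≤ 0 → i=2, swap v[2],v[6] → -5 -3 -2 13 8 4 9 14 0
j=7: v[7]=14 > 0 → no swap
final swap v[3],v[8] → -5 -3 -2 0 8 4 9 14 13; return 3

4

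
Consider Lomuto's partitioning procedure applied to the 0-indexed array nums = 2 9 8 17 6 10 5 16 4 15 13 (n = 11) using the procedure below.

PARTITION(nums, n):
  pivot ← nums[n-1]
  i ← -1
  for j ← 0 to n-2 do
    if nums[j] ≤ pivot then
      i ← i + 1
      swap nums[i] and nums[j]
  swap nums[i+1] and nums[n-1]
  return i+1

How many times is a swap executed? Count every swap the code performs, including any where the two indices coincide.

pivot=13, i=-1
j=0: 2≤13, i=0, swap(0,0) ⇒ 2 9 8 17 6 10 5 16 4 15 13
j=1: 9≤13, i=1, swap(1,1) ⇒ 2 9 8 17 6 10 5 16 4 15 13
j=2: 8≤13, i=2, swap(2,2) ⇒ 2 9 8 17 6 10 5 16 4 15 13
j=3: 17>13, skip
j=4: 6≤13, i=3, swap(3,4) ⇒ 2 9 8 6 17 10 5 16 4 15 13
j=5: 10≤13, i=4, swap(4,5) ⇒ 2 9 8 6 10 17 5 16 4 15 13
j=6: 5≤13, i=5, swap(5,6) ⇒ 2 9 8 6 10 5 17 16 4 15 13
j=7: 16>13, skip
j=8: 4≤13, i=6, swap(6,8) ⇒ 2 9 8 6 10 5 4 16 17 15 13
j=9: 15>13, skip
swap(7,10) ⇒ 2 9 8 6 10 5 4 13 17 15 16; return 7

8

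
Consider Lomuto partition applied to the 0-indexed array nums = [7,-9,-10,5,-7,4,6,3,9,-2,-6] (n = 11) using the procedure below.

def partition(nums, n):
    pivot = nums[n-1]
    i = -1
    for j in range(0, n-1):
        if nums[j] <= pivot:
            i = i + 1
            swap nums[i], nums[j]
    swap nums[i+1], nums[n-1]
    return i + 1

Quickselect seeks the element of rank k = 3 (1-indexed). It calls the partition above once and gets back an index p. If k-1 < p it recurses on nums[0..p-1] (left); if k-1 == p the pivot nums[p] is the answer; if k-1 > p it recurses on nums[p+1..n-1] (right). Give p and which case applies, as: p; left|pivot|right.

3; left

pivot=-6, i=-1
j=0: 7>-6, skip
j=1: -9≤-6, i=0, swap(0,1) ⇒ [-9,7,-10,5,-7,4,6,3,9,-2,-6]
j=2: -10≤-6, i=1, swap(1,2) ⇒ [-9,-10,7,5,-7,4,6,3,9,-2,-6]
j=3: 5>-6, skip
j=4: -7≤-6, i=2, swap(2,4) ⇒ [-9,-10,-7,5,7,4,6,3,9,-2,-6]
j=5: 4>-6, skip
j=6: 6>-6, skip
j=7: 3>-6, skip
j=8: 9>-6, skip
j=9: -2>-6, skip
swap(3,10) ⇒ [-9,-10,-7,-6,7,4,6,3,9,-2,5]; return 3
p = 3; k-1 = 2 < 3 ⇒ left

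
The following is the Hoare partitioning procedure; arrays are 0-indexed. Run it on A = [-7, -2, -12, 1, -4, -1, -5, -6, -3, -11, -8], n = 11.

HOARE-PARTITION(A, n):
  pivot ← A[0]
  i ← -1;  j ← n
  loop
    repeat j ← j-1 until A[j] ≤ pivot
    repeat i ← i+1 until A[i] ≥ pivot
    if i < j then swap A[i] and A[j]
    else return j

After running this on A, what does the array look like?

[-8, -11, -12, 1, -4, -1, -5, -6, -3, -2, -7]

pivot = A[0] = -7; i = -1, j = 11
j→10 (A[10]=-8≤-7), i→0 (A[0]=-7≥-7); i<j, swap → [-8, -2, -12, 1, -4, -1, -5, -6, -3, -11, -7]
j→9 (A[9]=-11≤-7), i→1 (A[1]=-2≥-7); i<j, swap → [-8, -11, -12, 1, -4, -1, -5, -6, -3, -2, -7]
j→2, i→3; i≥j, return j=2. A = [-8, -11, -12, 1, -4, -1, -5, -6, -3, -2, -7]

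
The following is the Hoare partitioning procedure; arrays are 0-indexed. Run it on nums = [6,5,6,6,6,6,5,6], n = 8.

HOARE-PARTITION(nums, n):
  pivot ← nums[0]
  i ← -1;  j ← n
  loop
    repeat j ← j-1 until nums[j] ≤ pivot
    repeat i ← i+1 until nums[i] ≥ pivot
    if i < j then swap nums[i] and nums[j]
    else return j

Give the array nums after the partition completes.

pivot=6
j stops at 7 (6), i stops at 0 (6); swap ⇒ [6,5,6,6,6,6,5,6]
j stops at 6 (5), i stops at 2 (6); swap ⇒ [6,5,5,6,6,6,6,6]
j stops at 5 (6), i stops at 3 (6); swap ⇒ [6,5,5,6,6,6,6,6]
j stops at 4, i stops at 4; i≥j ⇒ return 4. nums=[6,5,5,6,6,6,6,6]

[6,5,5,6,6,6,6,6]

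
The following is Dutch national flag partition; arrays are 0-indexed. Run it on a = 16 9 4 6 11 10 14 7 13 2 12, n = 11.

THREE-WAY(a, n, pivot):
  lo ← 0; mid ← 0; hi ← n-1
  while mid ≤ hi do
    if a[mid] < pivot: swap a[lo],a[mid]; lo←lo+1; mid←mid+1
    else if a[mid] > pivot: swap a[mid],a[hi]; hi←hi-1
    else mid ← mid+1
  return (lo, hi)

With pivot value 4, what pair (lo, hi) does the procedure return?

pivot = 4; lo=0, mid=0, hi=10
a[mid]=16>4: swap a[0],a[10]; hi=9 → 12 9 4 6 11 10 14 7 13 2 16
a[mid]=12>4: swap a[0],a[9]; hi=8 → 2 9 4 6 11 10 14 7 13 12 16
a[mid]=2<4: swap a[0],a[0]; lo=1,mid=1 → 2 9 4 6 11 10 14 7 13 12 16
a[mid]=9>4: swap a[1],a[8]; hi=7 → 2 13 4 6 11 10 14 7 9 12 16
a[mid]=13>4: swap a[1],a[7]; hi=6 → 2 7 4 6 11 10 14 13 9 12 16
a[mid]=7>4: swap a[1],a[6]; hi=5 → 2 14 4 6 11 10 7 13 9 12 16
a[mid]=14>4: swap a[1],a[5]; hi=4 → 2 10 4 6 11 14 7 13 9 12 16
a[mid]=10>4: swap a[1],a[4]; hi=3 → 2 11 4 6 10 14 7 13 9 12 16
a[mid]=11>4: swap a[1],a[3]; hi=2 → 2 6 4 11 10 14 7 13 9 12 16
a[mid]=6>4: swap a[1],a[2]; hi=1 → 2 4 6 11 10 14 7 13 9 12 16
a[mid]=4=4: mid=2
end: lo=1, hi=1; a = 2 4 6 11 10 14 7 13 9 12 16

(1, 1)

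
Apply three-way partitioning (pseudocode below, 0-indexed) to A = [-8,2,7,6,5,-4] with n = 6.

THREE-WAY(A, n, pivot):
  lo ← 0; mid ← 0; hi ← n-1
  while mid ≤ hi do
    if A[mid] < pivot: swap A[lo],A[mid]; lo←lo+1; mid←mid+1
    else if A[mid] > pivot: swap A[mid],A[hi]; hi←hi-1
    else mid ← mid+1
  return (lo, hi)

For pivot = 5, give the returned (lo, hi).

(3, 3)

lo=0 mid=0 hi=5
-8<5: swap(0,0), lo=1 mid=1 ⇒ [-8,2,7,6,5,-4]
2<5: swap(1,1), lo=2 mid=2 ⇒ [-8,2,7,6,5,-4]
7>5: swap(2,5), hi=4 ⇒ [-8,2,-4,6,5,7]
-4<5: swap(2,2), lo=3 mid=3 ⇒ [-8,2,-4,6,5,7]
6>5: swap(3,4), hi=3 ⇒ [-8,2,-4,5,6,7]
5=5: mid=4
done. lo=3 hi=3; A=[-8,2,-4,5,6,7]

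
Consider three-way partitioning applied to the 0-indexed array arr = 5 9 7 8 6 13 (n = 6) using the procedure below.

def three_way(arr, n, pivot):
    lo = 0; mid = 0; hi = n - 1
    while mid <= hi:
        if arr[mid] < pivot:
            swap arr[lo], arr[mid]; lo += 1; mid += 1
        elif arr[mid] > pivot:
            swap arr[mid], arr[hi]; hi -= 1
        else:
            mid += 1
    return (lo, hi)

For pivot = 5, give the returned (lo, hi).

pivot = 5; lo=0, mid=0, hi=5
arr[mid]=5=5: mid=1
arr[mid]=9>5: swap arr[1],arr[5]; hi=4 → 5 13 7 8 6 9
arr[mid]=13>5: swap arr[1],arr[4]; hi=3 → 5 6 7 8 13 9
arr[mid]=6>5: swap arr[1],arr[3]; hi=2 → 5 8 7 6 13 9
arr[mid]=8>5: swap arr[1],arr[2]; hi=1 → 5 7 8 6 13 9
arr[mid]=7>5: swap arr[1],arr[1]; hi=0 → 5 7 8 6 13 9
end: lo=0, hi=0; arr = 5 7 8 6 13 9

(0, 0)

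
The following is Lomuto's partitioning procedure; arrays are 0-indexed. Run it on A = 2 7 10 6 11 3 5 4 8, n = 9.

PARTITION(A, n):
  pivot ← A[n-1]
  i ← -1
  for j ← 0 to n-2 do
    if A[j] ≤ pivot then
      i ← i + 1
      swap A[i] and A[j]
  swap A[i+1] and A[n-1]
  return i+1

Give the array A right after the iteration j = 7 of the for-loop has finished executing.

pivot=8, i=-1
j=0: 2≤8, i=0, swap(0,0) ⇒ 2 7 10 6 11 3 5 4 8
j=1: 7≤8, i=1, swap(1,1) ⇒ 2 7 10 6 11 3 5 4 8
j=2: 10>8, skip
j=3: 6≤8, i=2, swap(2,3) ⇒ 2 7 6 10 11 3 5 4 8
j=4: 11>8, skip
j=5: 3≤8, i=3, swap(3,5) ⇒ 2 7 6 3 11 10 5 4 8
j=6: 5≤8, i=4, swap(4,6) ⇒ 2 7 6 3 5 10 11 4 8
j=7: 4≤8, i=5, swap(5,7) ⇒ 2 7 6 3 5 4 11 10 8
(after j=7) A = 2 7 6 3 5 4 11 10 8

2 7 6 3 5 4 11 10 8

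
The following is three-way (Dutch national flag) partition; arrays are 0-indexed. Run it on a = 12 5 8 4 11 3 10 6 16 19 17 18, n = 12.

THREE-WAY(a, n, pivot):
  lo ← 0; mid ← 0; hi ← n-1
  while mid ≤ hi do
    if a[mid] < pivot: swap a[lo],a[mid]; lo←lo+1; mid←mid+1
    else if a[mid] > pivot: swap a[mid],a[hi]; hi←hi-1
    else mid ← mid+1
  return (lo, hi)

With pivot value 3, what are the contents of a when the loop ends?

3 8 4 11 5 10 6 16 19 17 18 12

pivot = 3; lo=0, mid=0, hi=11
a[mid]=12>3: swap a[0],a[11]; hi=10 → 18 5 8 4 11 3 10 6 16 19 17 12
a[mid]=18>3: swap a[0],a[10]; hi=9 → 17 5 8 4 11 3 10 6 16 19 18 12
a[mid]=17>3: swap a[0],a[9]; hi=8 → 19 5 8 4 11 3 10 6 16 17 18 12
a[mid]=19>3: swap a[0],a[8]; hi=7 → 16 5 8 4 11 3 10 6 19 17 18 12
a[mid]=16>3: swap a[0],a[7]; hi=6 → 6 5 8 4 11 3 10 16 19 17 18 12
a[mid]=6>3: swap a[0],a[6]; hi=5 → 10 5 8 4 11 3 6 16 19 17 18 12
a[mid]=10>3: swap a[0],a[5]; hi=4 → 3 5 8 4 11 10 6 16 19 17 18 12
a[mid]=3=3: mid=1
a[mid]=5>3: swap a[1],a[4]; hi=3 → 3 11 8 4 5 10 6 16 19 17 18 12
a[mid]=11>3: swap a[1],a[3]; hi=2 → 3 4 8 11 5 10 6 16 19 17 18 12
a[mid]=4>3: swap a[1],a[2]; hi=1 → 3 8 4 11 5 10 6 16 19 17 18 12
a[mid]=8>3: swap a[1],a[1]; hi=0 → 3 8 4 11 5 10 6 16 19 17 18 12
end: lo=0, hi=0; a = 3 8 4 11 5 10 6 16 19 17 18 12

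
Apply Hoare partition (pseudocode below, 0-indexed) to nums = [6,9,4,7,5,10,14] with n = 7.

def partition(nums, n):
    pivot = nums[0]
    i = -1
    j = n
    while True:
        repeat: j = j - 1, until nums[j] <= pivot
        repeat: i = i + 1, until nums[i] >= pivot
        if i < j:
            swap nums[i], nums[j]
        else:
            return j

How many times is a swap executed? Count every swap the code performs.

pivot = nums[0] = 6; i = -1, j = 7
j→4 (nums[4]=5≤6), i→0 (nums[0]=6≥6); i<j, swap → [5,9,4,7,6,10,14]
j→2 (nums[2]=4≤6), i→1 (nums[1]=9≥6); i<j, swap → [5,4,9,7,6,10,14]
j→1, i→2; i≥j, return j=1. nums = [5,4,9,7,6,10,14]

2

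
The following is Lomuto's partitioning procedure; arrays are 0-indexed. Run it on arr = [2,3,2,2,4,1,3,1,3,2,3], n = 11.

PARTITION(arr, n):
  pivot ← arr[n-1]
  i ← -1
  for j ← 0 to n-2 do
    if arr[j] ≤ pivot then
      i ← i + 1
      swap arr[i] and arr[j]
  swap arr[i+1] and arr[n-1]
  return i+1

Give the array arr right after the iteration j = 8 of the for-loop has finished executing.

[2,3,2,2,1,3,1,3,4,2,3]

pivot=3, i=-1
j=0: 2≤3, i=0, swap(0,0) ⇒ [2,3,2,2,4,1,3,1,3,2,3]
j=1: 3≤3, i=1, swap(1,1) ⇒ [2,3,2,2,4,1,3,1,3,2,3]
j=2: 2≤3, i=2, swap(2,2) ⇒ [2,3,2,2,4,1,3,1,3,2,3]
j=3: 2≤3, i=3, swap(3,3) ⇒ [2,3,2,2,4,1,3,1,3,2,3]
j=4: 4>3, skip
j=5: 1≤3, i=4, swap(4,5) ⇒ [2,3,2,2,1,4,3,1,3,2,3]
j=6: 3≤3, i=5, swap(5,6) ⇒ [2,3,2,2,1,3,4,1,3,2,3]
j=7: 1≤3, i=6, swap(6,7) ⇒ [2,3,2,2,1,3,1,4,3,2,3]
j=8: 3≤3, i=7, swap(7,8) ⇒ [2,3,2,2,1,3,1,3,4,2,3]
(after j=8) arr = [2,3,2,2,1,3,1,3,4,2,3]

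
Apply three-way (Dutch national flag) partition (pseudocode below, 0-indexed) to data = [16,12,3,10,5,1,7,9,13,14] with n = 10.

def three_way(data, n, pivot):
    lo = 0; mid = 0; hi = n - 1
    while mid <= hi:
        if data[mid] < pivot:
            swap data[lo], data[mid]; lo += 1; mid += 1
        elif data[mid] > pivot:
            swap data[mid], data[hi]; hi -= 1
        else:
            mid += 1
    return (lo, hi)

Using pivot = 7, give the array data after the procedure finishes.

[1,3,5,7,10,12,9,13,14,16]

lo=0 mid=0 hi=9
16>7: swap(0,9), hi=8 ⇒ [14,12,3,10,5,1,7,9,13,16]
14>7: swap(0,8), hi=7 ⇒ [13,12,3,10,5,1,7,9,14,16]
13>7: swap(0,7), hi=6 ⇒ [9,12,3,10,5,1,7,13,14,16]
9>7: swap(0,6), hi=5 ⇒ [7,12,3,10,5,1,9,13,14,16]
7=7: mid=1
12>7: swap(1,5), hi=4 ⇒ [7,1,3,10,5,12,9,13,14,16]
1<7: swap(0,1), lo=1 mid=2 ⇒ [1,7,3,10,5,12,9,13,14,16]
3<7: swap(1,2), lo=2 mid=3 ⇒ [1,3,7,10,5,12,9,13,14,16]
10>7: swap(3,4), hi=3 ⇒ [1,3,7,5,10,12,9,13,14,16]
5<7: swap(2,3), lo=3 mid=4 ⇒ [1,3,5,7,10,12,9,13,14,16]
done. lo=3 hi=3; data=[1,3,5,7,10,12,9,13,14,16]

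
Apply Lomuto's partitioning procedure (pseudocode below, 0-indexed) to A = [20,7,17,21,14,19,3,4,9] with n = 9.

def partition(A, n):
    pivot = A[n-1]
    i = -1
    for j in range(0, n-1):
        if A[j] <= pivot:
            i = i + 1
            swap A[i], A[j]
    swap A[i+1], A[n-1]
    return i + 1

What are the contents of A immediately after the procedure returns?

pivot=9, i=-1
j=0: 20>9, skip
j=1: 7≤9, i=0, swap(0,1) ⇒ [7,20,17,21,14,19,3,4,9]
j=2: 17>9, skip
j=3: 21>9, skip
j=4: 14>9, skip
j=5: 19>9, skip
j=6: 3≤9, i=1, swap(1,6) ⇒ [7,3,17,21,14,19,20,4,9]
j=7: 4≤9, i=2, swap(2,7) ⇒ [7,3,4,21,14,19,20,17,9]
swap(3,8) ⇒ [7,3,4,9,14,19,20,17,21]; return 3

[7,3,4,9,14,19,20,17,21]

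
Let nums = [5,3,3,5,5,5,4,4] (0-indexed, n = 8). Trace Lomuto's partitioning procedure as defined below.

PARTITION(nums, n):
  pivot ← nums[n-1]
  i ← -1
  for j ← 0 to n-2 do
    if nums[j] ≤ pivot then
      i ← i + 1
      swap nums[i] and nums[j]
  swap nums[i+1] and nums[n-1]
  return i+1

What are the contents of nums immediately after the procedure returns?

pivot = nums[7] = 4; i = -1
j=0: nums[0]=5 > 4 → no swap
j=1: nums[1]=3 ≤ 4 → i=0, swap nums[0],nums[1] → [3,5,3,5,5,5,4,4]
j=2: nums[2]=3 ≤ 4 → i=1, swap nums[1],nums[2] → [3,3,5,5,5,5,4,4]
j=3: nums[3]=5 > 4 → no swap
j=4: nums[4]=5 > 4 → no swap
j=5: nums[5]=5 > 4 → no swap
j=6: nums[6]=4 ≤ 4 → i=2, swap nums[2],nums[6] → [3,3,4,5,5,5,5,4]
final swap nums[3],nums[7] → [3,3,4,4,5,5,5,5]; return 3

[3,3,4,4,5,5,5,5]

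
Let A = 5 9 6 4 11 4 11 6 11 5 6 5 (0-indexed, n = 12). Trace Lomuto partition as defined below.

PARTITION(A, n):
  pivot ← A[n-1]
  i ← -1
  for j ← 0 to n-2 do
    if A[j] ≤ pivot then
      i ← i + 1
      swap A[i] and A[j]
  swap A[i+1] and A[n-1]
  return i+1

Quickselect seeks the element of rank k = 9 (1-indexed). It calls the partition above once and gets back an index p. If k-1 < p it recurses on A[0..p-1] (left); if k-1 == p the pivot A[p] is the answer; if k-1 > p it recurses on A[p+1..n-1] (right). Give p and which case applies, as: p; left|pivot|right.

pivot=5, i=-1
j=0: 5≤5, i=0, swap(0,0) ⇒ 5 9 6 4 11 4 11 6 11 5 6 5
j=1: 9>5, skip
j=2: 6>5, skip
j=3: 4≤5, i=1, swap(1,3) ⇒ 5 4 6 9 11 4 11 6 11 5 6 5
j=4: 11>5, skip
j=5: 4≤5, i=2, swap(2,5) ⇒ 5 4 4 9 11 6 11 6 11 5 6 5
j=6: 11>5, skip
j=7: 6>5, skip
j=8: 11>5, skip
j=9: 5≤5, i=3, swap(3,9) ⇒ 5 4 4 5 11 6 11 6 11 9 6 5
j=10: 6>5, skip
swap(4,11) ⇒ 5 4 4 5 5 6 11 6 11 9 6 11; return 4
p = 4; k-1 = 8 > 4 ⇒ right

4; right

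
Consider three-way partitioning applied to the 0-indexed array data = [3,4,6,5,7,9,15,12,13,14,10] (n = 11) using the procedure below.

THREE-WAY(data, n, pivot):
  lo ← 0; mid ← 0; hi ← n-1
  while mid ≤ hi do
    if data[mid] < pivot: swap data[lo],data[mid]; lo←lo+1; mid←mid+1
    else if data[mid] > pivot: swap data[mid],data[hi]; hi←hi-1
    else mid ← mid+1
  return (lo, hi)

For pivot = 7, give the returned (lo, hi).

(4, 4)

pivot = 7; lo=0, mid=0, hi=10
data[mid]=3<7: swap data[0],data[0]; lo=1,mid=1 → [3,4,6,5,7,9,15,12,13,14,10]
data[mid]=4<7: swap data[1],data[1]; lo=2,mid=2 → [3,4,6,5,7,9,15,12,13,14,10]
data[mid]=6<7: swap data[2],data[2]; lo=3,mid=3 → [3,4,6,5,7,9,15,12,13,14,10]
data[mid]=5<7: swap data[3],data[3]; lo=4,mid=4 → [3,4,6,5,7,9,15,12,13,14,10]
data[mid]=7=7: mid=5
data[mid]=9>7: swap data[5],data[10]; hi=9 → [3,4,6,5,7,10,15,12,13,14,9]
data[mid]=10>7: swap data[5],data[9]; hi=8 → [3,4,6,5,7,14,15,12,13,10,9]
data[mid]=14>7: swap data[5],data[8]; hi=7 → [3,4,6,5,7,13,15,12,14,10,9]
data[mid]=13>7: swap data[5],data[7]; hi=6 → [3,4,6,5,7,12,15,13,14,10,9]
data[mid]=12>7: swap data[5],data[6]; hi=5 → [3,4,6,5,7,15,12,13,14,10,9]
data[mid]=15>7: swap data[5],data[5]; hi=4 → [3,4,6,5,7,15,12,13,14,10,9]
end: lo=4, hi=4; data = [3,4,6,5,7,15,12,13,14,10,9]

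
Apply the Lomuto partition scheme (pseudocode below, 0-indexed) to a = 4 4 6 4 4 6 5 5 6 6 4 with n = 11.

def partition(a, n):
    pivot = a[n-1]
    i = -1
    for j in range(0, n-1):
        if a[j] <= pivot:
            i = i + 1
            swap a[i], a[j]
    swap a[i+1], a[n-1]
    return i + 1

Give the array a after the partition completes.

pivot = a[10] = 4; i = -1
j=0: a[0]=4 ≤ 4 → i=0, swap a[0],a[0] (no change) → 4 4 6 4 4 6 5 5 6 6 4
j=1: a[1]=4 ≤ 4 → i=1, swap a[1],a[1] (no change) → 4 4 6 4 4 6 5 5 6 6 4
j=2: a[2]=6 > 4 → no swap
j=3: a[3]=4 ≤ 4 → i=2, swap a[2],a[3] → 4 4 4 6 4 6 5 5 6 6 4
j=4: a[4]=4 ≤ 4 → i=3, swap a[3],a[4] → 4 4 4 4 6 6 5 5 6 6 4
j=5: a[5]=6 > 4 → no swap
j=6: a[6]=5 > 4 → no swap
j=7: a[7]=5 > 4 → no swap
j=8: a[8]=6 > 4 → no swap
j=9: a[9]=6 > 4 → no swap
final swap a[4],a[10] → 4 4 4 4 4 6 5 5 6 6 6; return 4

4 4 4 4 4 6 5 5 6 6 6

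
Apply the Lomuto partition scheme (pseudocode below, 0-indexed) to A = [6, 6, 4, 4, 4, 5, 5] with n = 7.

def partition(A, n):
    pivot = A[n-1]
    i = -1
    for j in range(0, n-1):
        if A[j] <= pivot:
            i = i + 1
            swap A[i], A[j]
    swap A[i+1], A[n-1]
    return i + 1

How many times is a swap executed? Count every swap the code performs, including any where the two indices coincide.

pivot = A[6] = 5; i = -1
j=0: A[0]=6 > 5 → no swap
j=1: A[1]=6 > 5 → no swap
j=2: A[2]=4 ≤ 5 → i=0, swap A[0],A[2] → [4, 6, 6, 4, 4, 5, 5]
j=3: A[3]=4 ≤ 5 → i=1, swap A[1],A[3] → [4, 4, 6, 6, 4, 5, 5]
j=4: A[4]=4 ≤ 5 → i=2, swap A[2],A[4] → [4, 4, 4, 6, 6, 5, 5]
j=5: A[5]=5 ≤ 5 → i=3, swap A[3],A[5] → [4, 4, 4, 5, 6, 6, 5]
final swap A[4],A[6] → [4, 4, 4, 5, 5, 6, 6]; return 4

5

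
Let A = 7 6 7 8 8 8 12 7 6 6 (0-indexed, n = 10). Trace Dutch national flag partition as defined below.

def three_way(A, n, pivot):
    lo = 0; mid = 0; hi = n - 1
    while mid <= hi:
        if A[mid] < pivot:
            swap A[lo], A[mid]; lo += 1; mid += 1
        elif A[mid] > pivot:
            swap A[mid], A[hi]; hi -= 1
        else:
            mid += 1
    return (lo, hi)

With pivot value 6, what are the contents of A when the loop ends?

pivot = 6; lo=0, mid=0, hi=9
A[mid]=7>6: swap A[0],A[9]; hi=8 → 6 6 7 8 8 8 12 7 6 7
A[mid]=6=6: mid=1
A[mid]=6=6: mid=2
A[mid]=7>6: swap A[2],A[8]; hi=7 → 6 6 6 8 8 8 12 7 7 7
A[mid]=6=6: mid=3
A[mid]=8>6: swap A[3],A[7]; hi=6 → 6 6 6 7 8 8 12 8 7 7
A[mid]=7>6: swap A[3],A[6]; hi=5 → 6 6 6 12 8 8 7 8 7 7
A[mid]=12>6: swap A[3],A[5]; hi=4 → 6 6 6 8 8 12 7 8 7 7
A[mid]=8>6: swap A[3],A[4]; hi=3 → 6 6 6 8 8 12 7 8 7 7
A[mid]=8>6: swap A[3],A[3]; hi=2 → 6 6 6 8 8 12 7 8 7 7
end: lo=0, hi=2; A = 6 6 6 8 8 12 7 8 7 7

6 6 6 8 8 12 7 8 7 7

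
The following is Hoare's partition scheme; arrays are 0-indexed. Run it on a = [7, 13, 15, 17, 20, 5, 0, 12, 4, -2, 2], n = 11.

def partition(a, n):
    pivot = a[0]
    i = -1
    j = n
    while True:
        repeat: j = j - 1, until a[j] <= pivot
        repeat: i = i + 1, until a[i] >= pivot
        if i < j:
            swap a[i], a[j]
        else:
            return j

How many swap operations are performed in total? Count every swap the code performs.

pivot = a[0] = 7; i = -1, j = 11
j→10 (a[10]=2≤7), i→0 (a[0]=7≥7); i<j, swap → [2, 13, 15, 17, 20, 5, 0, 12, 4, -2, 7]
j→9 (a[9]=-2≤7), i→1 (a[1]=13≥7); i<j, swap → [2, -2, 15, 17, 20, 5, 0, 12, 4, 13, 7]
j→8 (a[8]=4≤7), i→2 (a[2]=15≥7); i<j, swap → [2, -2, 4, 17, 20, 5, 0, 12, 15, 13, 7]
j→6 (a[6]=0≤7), i→3 (a[3]=17≥7); i<j, swap → [2, -2, 4, 0, 20, 5, 17, 12, 15, 13, 7]
j→5 (a[5]=5≤7), i→4 (a[4]=20≥7); i<j, swap → [2, -2, 4, 0, 5, 20, 17, 12, 15, 13, 7]
j→4, i→5; i≥j, return j=4. a = [2, -2, 4, 0, 5, 20, 17, 12, 15, 13, 7]

5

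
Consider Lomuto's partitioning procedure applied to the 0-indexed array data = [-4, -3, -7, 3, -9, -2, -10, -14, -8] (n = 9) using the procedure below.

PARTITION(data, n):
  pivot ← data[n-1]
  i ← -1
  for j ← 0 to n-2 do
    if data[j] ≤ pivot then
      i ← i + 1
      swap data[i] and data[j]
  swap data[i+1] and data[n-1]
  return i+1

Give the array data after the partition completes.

[-9, -10, -14, -8, -4, -2, -3, -7, 3]

pivot=-8, i=-1
j=0: -4>-8, skip
j=1: -3>-8, skip
j=2: -7>-8, skip
j=3: 3>-8, skip
j=4: -9≤-8, i=0, swap(0,4) ⇒ [-9, -3, -7, 3, -4, -2, -10, -14, -8]
j=5: -2>-8, skip
j=6: -10≤-8, i=1, swap(1,6) ⇒ [-9, -10, -7, 3, -4, -2, -3, -14, -8]
j=7: -14≤-8, i=2, swap(2,7) ⇒ [-9, -10, -14, 3, -4, -2, -3, -7, -8]
swap(3,8) ⇒ [-9, -10, -14, -8, -4, -2, -3, -7, 3]; return 3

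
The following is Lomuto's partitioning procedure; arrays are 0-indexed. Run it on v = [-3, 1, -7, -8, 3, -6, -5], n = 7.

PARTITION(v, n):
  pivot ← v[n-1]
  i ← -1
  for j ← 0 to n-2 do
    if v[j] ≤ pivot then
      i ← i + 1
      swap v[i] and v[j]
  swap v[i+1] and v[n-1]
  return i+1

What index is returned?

pivot = v[6] = -5; i = -1
j=0: v[0]=-3 > -5 → no swap
j=1: v[1]=1 > -5 → no swap
j=2: v[2]=-7 ≤ -5 → i=0, swap v[0],v[2] → [-7, 1, -3, -8, 3, -6, -5]
j=3: v[3]=-8 ≤ -5 → i=1, swap v[1],v[3] → [-7, -8, -3, 1, 3, -6, -5]
j=4: v[4]=3 > -5 → no swap
j=5: v[5]=-6 ≤ -5 → i=2, swap v[2],v[5] → [-7, -8, -6, 1, 3, -3, -5]
final swap v[3],v[6] → [-7, -8, -6, -5, 3, -3, 1]; return 3

3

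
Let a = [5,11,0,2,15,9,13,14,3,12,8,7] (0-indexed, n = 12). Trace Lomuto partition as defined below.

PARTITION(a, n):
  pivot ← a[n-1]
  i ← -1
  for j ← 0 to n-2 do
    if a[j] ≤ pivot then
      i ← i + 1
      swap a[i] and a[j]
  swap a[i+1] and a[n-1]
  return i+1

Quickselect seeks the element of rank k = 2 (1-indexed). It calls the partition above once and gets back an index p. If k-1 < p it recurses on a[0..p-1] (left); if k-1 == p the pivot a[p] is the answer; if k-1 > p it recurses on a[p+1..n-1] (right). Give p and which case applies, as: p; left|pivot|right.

pivot = a[11] = 7; i = -1
j=0: a[0]=5 ≤ 7 → i=0, swap a[0],a[0] (no change) → [5,11,0,2,15,9,13,14,3,12,8,7]
j=1: a[1]=11 > 7 → no swap
j=2: a[2]=0 ≤ 7 → i=1, swap a[1],a[2] → [5,0,11,2,15,9,13,14,3,12,8,7]
j=3: a[3]=2 ≤ 7 → i=2, swap a[2],a[3] → [5,0,2,11,15,9,13,14,3,12,8,7]
j=4: a[4]=15 > 7 → no swap
j=5: a[5]=9 > 7 → no swap
j=6: a[6]=13 > 7 → no swap
j=7: a[7]=14 > 7 → no swap
j=8: a[8]=3 ≤ 7 → i=3, swap a[3],a[8] → [5,0,2,3,15,9,13,14,11,12,8,7]
j=9: a[9]=12 > 7 → no swap
j=10: a[10]=8 > 7 → no swap
final swap a[4],a[11] → [5,0,2,3,7,9,13,14,11,12,8,15]; return 4
p = 4; k-1 = 1 < 4 ⇒ left

4; left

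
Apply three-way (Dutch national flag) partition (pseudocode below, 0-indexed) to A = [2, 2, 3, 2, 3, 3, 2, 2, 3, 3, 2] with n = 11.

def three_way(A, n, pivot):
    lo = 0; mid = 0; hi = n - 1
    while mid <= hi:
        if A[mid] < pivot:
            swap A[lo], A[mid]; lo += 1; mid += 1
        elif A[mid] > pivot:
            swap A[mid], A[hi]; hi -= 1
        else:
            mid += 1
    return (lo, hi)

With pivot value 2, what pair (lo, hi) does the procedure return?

(0, 5)

pivot = 2; lo=0, mid=0, hi=10
A[mid]=2=2: mid=1
A[mid]=2=2: mid=2
A[mid]=3>2: swap A[2],A[10]; hi=9 → [2, 2, 2, 2, 3, 3, 2, 2, 3, 3, 3]
A[mid]=2=2: mid=3
A[mid]=2=2: mid=4
A[mid]=3>2: swap A[4],A[9]; hi=8 → [2, 2, 2, 2, 3, 3, 2, 2, 3, 3, 3]
A[mid]=3>2: swap A[4],A[8]; hi=7 → [2, 2, 2, 2, 3, 3, 2, 2, 3, 3, 3]
A[mid]=3>2: swap A[4],A[7]; hi=6 → [2, 2, 2, 2, 2, 3, 2, 3, 3, 3, 3]
A[mid]=2=2: mid=5
A[mid]=3>2: swap A[5],A[6]; hi=5 → [2, 2, 2, 2, 2, 2, 3, 3, 3, 3, 3]
A[mid]=2=2: mid=6
end: lo=0, hi=5; A = [2, 2, 2, 2, 2, 2, 3, 3, 3, 3, 3]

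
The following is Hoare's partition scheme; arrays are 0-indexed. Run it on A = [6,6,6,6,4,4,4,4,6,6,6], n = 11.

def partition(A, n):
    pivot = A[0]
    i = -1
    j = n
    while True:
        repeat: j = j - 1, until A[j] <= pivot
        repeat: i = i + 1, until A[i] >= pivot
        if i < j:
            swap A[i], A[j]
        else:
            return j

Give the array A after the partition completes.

pivot=6
j stops at 10 (6), i stops at 0 (6); swap ⇒ [6,6,6,6,4,4,4,4,6,6,6]
j stops at 9 (6), i stops at 1 (6); swap ⇒ [6,6,6,6,4,4,4,4,6,6,6]
j stops at 8 (6), i stops at 2 (6); swap ⇒ [6,6,6,6,4,4,4,4,6,6,6]
j stops at 7 (4), i stops at 3 (6); swap ⇒ [6,6,6,4,4,4,4,6,6,6,6]
j stops at 6, i stops at 7; i≥j ⇒ return 6. A=[6,6,6,4,4,4,4,6,6,6,6]

[6,6,6,4,4,4,4,6,6,6,6]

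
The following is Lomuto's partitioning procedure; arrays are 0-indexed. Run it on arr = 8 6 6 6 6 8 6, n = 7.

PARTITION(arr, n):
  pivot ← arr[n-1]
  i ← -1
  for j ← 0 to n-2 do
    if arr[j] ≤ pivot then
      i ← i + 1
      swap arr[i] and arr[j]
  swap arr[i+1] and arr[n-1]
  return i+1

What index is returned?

4

pivot = arr[6] = 6; i = -1
j=0: arr[0]=8 > 6 → no swap
j=1: arr[1]=6 ≤ 6 → i=0, swap arr[0],arr[1] → 6 8 6 6 6 8 6
j=2: arr[2]=6 ≤ 6 → i=1, swap arr[1],arr[2] → 6 6 8 6 6 8 6
j=3: arr[3]=6 ≤ 6 → i=2, swap arr[2],arr[3] → 6 6 6 8 6 8 6
j=4: arr[4]=6 ≤ 6 → i=3, swap arr[3],arr[4] → 6 6 6 6 8 8 6
j=5: arr[5]=8 > 6 → no swap
final swap arr[4],arr[6] → 6 6 6 6 6 8 8; return 4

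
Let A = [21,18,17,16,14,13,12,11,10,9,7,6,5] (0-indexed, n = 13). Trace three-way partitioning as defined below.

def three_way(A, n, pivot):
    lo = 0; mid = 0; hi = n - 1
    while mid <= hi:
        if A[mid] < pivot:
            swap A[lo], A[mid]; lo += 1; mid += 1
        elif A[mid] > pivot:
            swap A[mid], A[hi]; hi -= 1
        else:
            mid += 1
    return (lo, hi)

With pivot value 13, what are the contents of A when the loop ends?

lo=0 mid=0 hi=12
21>13: swap(0,12), hi=11 ⇒ [5,18,17,16,14,13,12,11,10,9,7,6,21]
5<13: swap(0,0), lo=1 mid=1 ⇒ [5,18,17,16,14,13,12,11,10,9,7,6,21]
18>13: swap(1,11), hi=10 ⇒ [5,6,17,16,14,13,12,11,10,9,7,18,21]
6<13: swap(1,1), lo=2 mid=2 ⇒ [5,6,17,16,14,13,12,11,10,9,7,18,21]
17>13: swap(2,10), hi=9 ⇒ [5,6,7,16,14,13,12,11,10,9,17,18,21]
7<13: swap(2,2), lo=3 mid=3 ⇒ [5,6,7,16,14,13,12,11,10,9,17,18,21]
16>13: swap(3,9), hi=8 ⇒ [5,6,7,9,14,13,12,11,10,16,17,18,21]
9<13: swap(3,3), lo=4 mid=4 ⇒ [5,6,7,9,14,13,12,11,10,16,17,18,21]
14>13: swap(4,8), hi=7 ⇒ [5,6,7,9,10,13,12,11,14,16,17,18,21]
10<13: swap(4,4), lo=5 mid=5 ⇒ [5,6,7,9,10,13,12,11,14,16,17,18,21]
13=13: mid=6
12<13: swap(5,6), lo=6 mid=7 ⇒ [5,6,7,9,10,12,13,11,14,16,17,18,21]
11<13: swap(6,7), lo=7 mid=8 ⇒ [5,6,7,9,10,12,11,13,14,16,17,18,21]
done. lo=7 hi=7; A=[5,6,7,9,10,12,11,13,14,16,17,18,21]

[5,6,7,9,10,12,11,13,14,16,17,18,21]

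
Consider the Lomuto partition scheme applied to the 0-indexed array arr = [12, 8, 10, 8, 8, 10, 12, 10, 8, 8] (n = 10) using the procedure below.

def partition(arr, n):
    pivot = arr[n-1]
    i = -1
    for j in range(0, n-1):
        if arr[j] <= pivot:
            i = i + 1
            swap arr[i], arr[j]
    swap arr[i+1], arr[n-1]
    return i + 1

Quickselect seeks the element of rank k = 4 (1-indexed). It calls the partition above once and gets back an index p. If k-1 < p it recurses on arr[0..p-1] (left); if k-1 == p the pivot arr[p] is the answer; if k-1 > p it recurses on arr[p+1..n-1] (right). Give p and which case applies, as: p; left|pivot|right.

pivot=8, i=-1
j=0: 12>8, skip
j=1: 8≤8, i=0, swap(0,1) ⇒ [8, 12, 10, 8, 8, 10, 12, 10, 8, 8]
j=2: 10>8, skip
j=3: 8≤8, i=1, swap(1,3) ⇒ [8, 8, 10, 12, 8, 10, 12, 10, 8, 8]
j=4: 8≤8, i=2, swap(2,4) ⇒ [8, 8, 8, 12, 10, 10, 12, 10, 8, 8]
j=5: 10>8, skip
j=6: 12>8, skip
j=7: 10>8, skip
j=8: 8≤8, i=3, swap(3,8) ⇒ [8, 8, 8, 8, 10, 10, 12, 10, 12, 8]
swap(4,9) ⇒ [8, 8, 8, 8, 8, 10, 12, 10, 12, 10]; return 4
p = 4; k-1 = 3 < 4 ⇒ left

4; left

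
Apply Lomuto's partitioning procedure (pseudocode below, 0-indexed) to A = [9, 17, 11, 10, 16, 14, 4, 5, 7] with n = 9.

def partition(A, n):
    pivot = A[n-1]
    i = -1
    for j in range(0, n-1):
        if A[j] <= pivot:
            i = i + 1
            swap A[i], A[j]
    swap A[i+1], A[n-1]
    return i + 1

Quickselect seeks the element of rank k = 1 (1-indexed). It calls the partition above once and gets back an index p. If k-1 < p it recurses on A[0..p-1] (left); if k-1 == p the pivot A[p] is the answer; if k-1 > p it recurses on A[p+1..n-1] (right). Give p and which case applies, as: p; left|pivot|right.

pivot = A[8] = 7; i = -1
j=0: A[0]=9 > 7 → no swap
j=1: A[1]=17 > 7 → no swap
j=2: A[2]=11 > 7 → no swap
j=3: A[3]=10 > 7 → no swap
j=4: A[4]=16 > 7 → no swap
j=5: A[5]=14 > 7 → no swap
j=6: A[6]=4 ≤ 7 → i=0, swap A[0],A[6] → [4, 17, 11, 10, 16, 14, 9, 5, 7]
j=7: A[7]=5 ≤ 7 → i=1, swap A[1],A[7] → [4, 5, 11, 10, 16, 14, 9, 17, 7]
final swap A[2],A[8] → [4, 5, 7, 10, 16, 14, 9, 17, 11]; return 2
p = 2; k-1 = 0 < 2 ⇒ left

2; left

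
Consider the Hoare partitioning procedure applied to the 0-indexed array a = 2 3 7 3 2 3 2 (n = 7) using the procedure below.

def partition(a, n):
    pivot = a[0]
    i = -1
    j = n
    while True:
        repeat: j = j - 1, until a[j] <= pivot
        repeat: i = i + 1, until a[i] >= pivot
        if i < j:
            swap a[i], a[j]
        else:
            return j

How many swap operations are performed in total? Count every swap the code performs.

2

pivot=2
j stops at 6 (2), i stops at 0 (2); swap ⇒ 2 3 7 3 2 3 2
j stops at 4 (2), i stops at 1 (3); swap ⇒ 2 2 7 3 3 3 2
j stops at 1, i stops at 2; i≥j ⇒ return 1. a=2 2 7 3 3 3 2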